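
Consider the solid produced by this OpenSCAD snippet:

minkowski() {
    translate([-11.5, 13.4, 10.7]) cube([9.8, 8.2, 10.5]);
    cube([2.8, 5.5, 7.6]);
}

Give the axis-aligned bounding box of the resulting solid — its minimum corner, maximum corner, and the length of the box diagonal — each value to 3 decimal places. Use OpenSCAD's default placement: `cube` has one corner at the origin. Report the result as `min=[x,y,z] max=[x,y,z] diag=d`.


A = translate([-11.5, 13.4, 10.7]) cube([9.8, 8.2, 10.5]) → bbox [-11.5,13.4,10.7] .. [-1.7,21.6,21.2]
B = cube([2.8, 5.5, 7.6]) → bbox [0,0,0] .. [2.8,5.5,7.6]
lo = A.lo+B.lo = [-11.5+0, 13.4+0, 10.7+0] = [-11.500,13.400,10.700]
hi = A.hi+B.hi = [-1.7+2.8, 21.6+5.5, 21.2+7.6] = [1.100,27.100,28.800]
diag = √(12.6²+13.7²+18.1²) = √674.06 = 25.963

min=[-11.500,13.400,10.700] max=[1.100,27.100,28.800] diag=25.963


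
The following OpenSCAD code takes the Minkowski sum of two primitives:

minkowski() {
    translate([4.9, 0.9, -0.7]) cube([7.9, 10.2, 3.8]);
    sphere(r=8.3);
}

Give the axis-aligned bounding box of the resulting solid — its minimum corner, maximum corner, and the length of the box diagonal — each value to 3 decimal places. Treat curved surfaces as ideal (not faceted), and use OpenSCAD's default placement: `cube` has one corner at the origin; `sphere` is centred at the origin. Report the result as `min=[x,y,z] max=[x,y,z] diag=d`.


min=[-3.400,-7.400,-9.000] max=[21.100,19.400,11.400] diag=41.649

A = translate([4.9, 0.9, -0.7]) cube([7.9, 10.2, 3.8]) → bbox [4.9,0.9,-0.7] .. [12.8,11.1,3.1]
B = sphere(r=8.3) → bbox [-8.3,-8.3,-8.3] .. [8.3,8.3,8.3]
lo = A.lo+B.lo = [4.9-8.3, 0.9-8.3, -0.7-8.3] = [-3.400,-7.400,-9.000]
hi = A.hi+B.hi = [12.8+8.3, 11.1+8.3, 3.1+8.3] = [21.100,19.400,11.400]
diag = √(24.5²+26.8²+20.4²) = √1734.65 = 41.649


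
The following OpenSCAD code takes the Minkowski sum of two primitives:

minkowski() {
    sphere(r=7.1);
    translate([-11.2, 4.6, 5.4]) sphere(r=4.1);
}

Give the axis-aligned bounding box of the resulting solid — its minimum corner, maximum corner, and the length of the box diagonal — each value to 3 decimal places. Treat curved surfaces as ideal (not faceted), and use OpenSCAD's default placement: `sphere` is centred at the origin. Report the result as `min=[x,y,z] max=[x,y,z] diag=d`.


A = translate([-11.2, 4.6, 5.4]) sphere(r=4.1) → bbox [-15.3,0.5,1.3] .. [-7.1,8.7,9.5]
B = sphere(r=7.1) → bbox [-7.1,-7.1,-7.1] .. [7.1,7.1,7.1]
lo = A.lo+B.lo = [-15.3-7.1, 0.5-7.1, 1.3-7.1] = [-22.400,-6.600,-5.800]
hi = A.hi+B.hi = [-7.1+7.1, 8.7+7.1, 9.5+7.1] = [0.000,15.800,16.600]
diag = √(22.4²+22.4²+22.4²) = √1505.28 = 38.798

min=[-22.400,-6.600,-5.800] max=[0.000,15.800,16.600] diag=38.798


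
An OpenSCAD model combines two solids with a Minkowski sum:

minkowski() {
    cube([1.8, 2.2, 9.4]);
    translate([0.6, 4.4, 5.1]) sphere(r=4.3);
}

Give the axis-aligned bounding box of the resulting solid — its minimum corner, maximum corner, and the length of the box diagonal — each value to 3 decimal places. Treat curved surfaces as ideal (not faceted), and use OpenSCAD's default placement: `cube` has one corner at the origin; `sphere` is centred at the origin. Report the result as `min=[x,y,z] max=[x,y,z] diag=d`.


A = translate([0.6, 4.4, 5.1]) sphere(r=4.3) → bbox [-3.7,0.1,0.8] .. [4.9,8.7,9.4]
B = cube([1.8, 2.2, 9.4]) → bbox [0,0,0] .. [1.8,2.2,9.4]
lo = A.lo+B.lo = [-3.7+0, 0.1+0, 0.8+0] = [-3.700,0.100,0.800]
hi = A.hi+B.hi = [4.9+1.8, 8.7+2.2, 9.4+9.4] = [6.700,10.900,18.800]
diag = √(10.4²+10.8²+18²) = √548.8 = 23.426

min=[-3.700,0.100,0.800] max=[6.700,10.900,18.800] diag=23.426


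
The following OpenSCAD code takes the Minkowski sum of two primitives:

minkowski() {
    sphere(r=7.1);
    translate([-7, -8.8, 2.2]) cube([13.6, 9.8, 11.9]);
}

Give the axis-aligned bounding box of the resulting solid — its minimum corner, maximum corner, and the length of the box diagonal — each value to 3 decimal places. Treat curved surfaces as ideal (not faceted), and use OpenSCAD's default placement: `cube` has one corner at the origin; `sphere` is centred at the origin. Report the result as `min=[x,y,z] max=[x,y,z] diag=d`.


min=[-14.100,-15.900,-4.900] max=[13.700,8.100,21.200] diag=45.056

A = translate([-7, -8.8, 2.2]) cube([13.6, 9.8, 11.9]) → bbox [-7,-8.8,2.2] .. [6.6,1,14.1]
B = sphere(r=7.1) → bbox [-7.1,-7.1,-7.1] .. [7.1,7.1,7.1]
lo = A.lo+B.lo = [-7-7.1, -8.8-7.1, 2.2-7.1] = [-14.100,-15.900,-4.900]
hi = A.hi+B.hi = [6.6+7.1, 1+7.1, 14.1+7.1] = [13.700,8.100,21.200]
diag = √(27.8²+24²+26.1²) = √2030.05 = 45.056


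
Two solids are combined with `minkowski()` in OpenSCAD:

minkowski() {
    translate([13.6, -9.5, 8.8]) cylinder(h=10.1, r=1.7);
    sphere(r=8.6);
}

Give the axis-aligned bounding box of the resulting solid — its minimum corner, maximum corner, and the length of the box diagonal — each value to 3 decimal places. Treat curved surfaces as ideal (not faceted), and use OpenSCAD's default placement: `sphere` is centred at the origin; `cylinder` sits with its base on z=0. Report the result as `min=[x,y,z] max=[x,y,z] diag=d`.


min=[3.300,-19.800,0.200] max=[23.900,0.800,27.500] diag=39.925

A = translate([13.6, -9.5, 8.8]) cylinder(h=10.1, r=1.7) → bbox [11.9,-11.2,8.8] .. [15.3,-7.8,18.9]
B = sphere(r=8.6) → bbox [-8.6,-8.6,-8.6] .. [8.6,8.6,8.6]
lo = A.lo+B.lo = [11.9-8.6, -11.2-8.6, 8.8-8.6] = [3.300,-19.800,0.200]
hi = A.hi+B.hi = [15.3+8.6, -7.8+8.6, 18.9+8.6] = [23.900,0.800,27.500]
diag = √(20.6²+20.6²+27.3²) = √1594.01 = 39.925


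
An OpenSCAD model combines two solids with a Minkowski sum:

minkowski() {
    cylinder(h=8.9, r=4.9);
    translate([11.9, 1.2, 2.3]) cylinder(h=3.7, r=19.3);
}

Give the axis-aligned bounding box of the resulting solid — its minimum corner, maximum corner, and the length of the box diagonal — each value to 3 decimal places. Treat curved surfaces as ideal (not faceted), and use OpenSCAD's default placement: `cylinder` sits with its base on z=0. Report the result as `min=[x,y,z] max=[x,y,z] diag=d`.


A = translate([11.9, 1.2, 2.3]) cylinder(h=3.7, r=19.3) → bbox [-7.4,-18.1,2.3] .. [31.2,20.5,6]
B = cylinder(h=8.9, r=4.9) → bbox [-4.9,-4.9,0] .. [4.9,4.9,8.9]
lo = A.lo+B.lo = [-7.4-4.9, -18.1-4.9, 2.3+0] = [-12.300,-23.000,2.300]
hi = A.hi+B.hi = [31.2+4.9, 20.5+4.9, 6+8.9] = [36.100,25.400,14.900]
diag = √(48.4²+48.4²+12.6²) = √4843.88 = 69.598

min=[-12.300,-23.000,2.300] max=[36.100,25.400,14.900] diag=69.598


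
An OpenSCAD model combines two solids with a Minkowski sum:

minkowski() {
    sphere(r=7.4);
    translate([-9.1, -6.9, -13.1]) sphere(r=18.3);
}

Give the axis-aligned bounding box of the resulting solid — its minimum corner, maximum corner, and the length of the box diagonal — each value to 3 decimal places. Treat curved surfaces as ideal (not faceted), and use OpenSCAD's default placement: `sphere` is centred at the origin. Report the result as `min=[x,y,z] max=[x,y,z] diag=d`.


min=[-34.800,-32.600,-38.800] max=[16.600,18.800,12.600] diag=89.027

A = translate([-9.1, -6.9, -13.1]) sphere(r=18.3) → bbox [-27.4,-25.2,-31.4] .. [9.2,11.4,5.2]
B = sphere(r=7.4) → bbox [-7.4,-7.4,-7.4] .. [7.4,7.4,7.4]
lo = A.lo+B.lo = [-27.4-7.4, -25.2-7.4, -31.4-7.4] = [-34.800,-32.600,-38.800]
hi = A.hi+B.hi = [9.2+7.4, 11.4+7.4, 5.2+7.4] = [16.600,18.800,12.600]
diag = √(51.4²+51.4²+51.4²) = √7925.88 = 89.027


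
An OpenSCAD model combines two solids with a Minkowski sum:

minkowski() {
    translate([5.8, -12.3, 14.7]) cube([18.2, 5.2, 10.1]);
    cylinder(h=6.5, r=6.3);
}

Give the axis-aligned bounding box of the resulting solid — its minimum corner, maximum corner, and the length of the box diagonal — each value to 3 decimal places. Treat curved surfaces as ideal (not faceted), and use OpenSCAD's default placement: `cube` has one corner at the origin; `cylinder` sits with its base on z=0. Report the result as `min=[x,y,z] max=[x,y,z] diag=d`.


min=[-0.500,-18.600,14.700] max=[30.300,-0.800,31.300] diag=39.256

A = translate([5.8, -12.3, 14.7]) cube([18.2, 5.2, 10.1]) → bbox [5.8,-12.3,14.7] .. [24,-7.1,24.8]
B = cylinder(h=6.5, r=6.3) → bbox [-6.3,-6.3,0] .. [6.3,6.3,6.5]
lo = A.lo+B.lo = [5.8-6.3, -12.3-6.3, 14.7+0] = [-0.500,-18.600,14.700]
hi = A.hi+B.hi = [24+6.3, -7.1+6.3, 24.8+6.5] = [30.300,-0.800,31.300]
diag = √(30.8²+17.8²+16.6²) = √1541.04 = 39.256


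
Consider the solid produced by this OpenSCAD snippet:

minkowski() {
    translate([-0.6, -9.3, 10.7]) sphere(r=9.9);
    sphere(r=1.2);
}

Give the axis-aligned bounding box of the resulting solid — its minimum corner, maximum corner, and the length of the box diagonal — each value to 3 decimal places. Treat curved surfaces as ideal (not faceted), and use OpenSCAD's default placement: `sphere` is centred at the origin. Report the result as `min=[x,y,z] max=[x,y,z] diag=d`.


A = translate([-0.6, -9.3, 10.7]) sphere(r=9.9) → bbox [-10.5,-19.2,0.8] .. [9.3,0.6,20.6]
B = sphere(r=1.2) → bbox [-1.2,-1.2,-1.2] .. [1.2,1.2,1.2]
lo = A.lo+B.lo = [-10.5-1.2, -19.2-1.2, 0.8-1.2] = [-11.700,-20.400,-0.400]
hi = A.hi+B.hi = [9.3+1.2, 0.6+1.2, 20.6+1.2] = [10.500,1.800,21.800]
diag = √(22.2²+22.2²+22.2²) = √1478.52 = 38.452

min=[-11.700,-20.400,-0.400] max=[10.500,1.800,21.800] diag=38.452


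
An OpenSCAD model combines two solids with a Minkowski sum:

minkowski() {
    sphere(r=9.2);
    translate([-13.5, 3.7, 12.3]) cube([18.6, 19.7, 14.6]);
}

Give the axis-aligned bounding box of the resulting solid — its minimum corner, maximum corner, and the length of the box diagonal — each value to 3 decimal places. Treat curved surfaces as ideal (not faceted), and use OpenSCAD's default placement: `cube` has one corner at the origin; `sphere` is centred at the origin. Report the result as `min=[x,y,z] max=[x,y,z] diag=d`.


A = translate([-13.5, 3.7, 12.3]) cube([18.6, 19.7, 14.6]) → bbox [-13.5,3.7,12.3] .. [5.1,23.4,26.9]
B = sphere(r=9.2) → bbox [-9.2,-9.2,-9.2] .. [9.2,9.2,9.2]
lo = A.lo+B.lo = [-13.5-9.2, 3.7-9.2, 12.3-9.2] = [-22.700,-5.500,3.100]
hi = A.hi+B.hi = [5.1+9.2, 23.4+9.2, 26.9+9.2] = [14.300,32.600,36.100]
diag = √(37²+38.1²+33²) = √3909.61 = 62.527

min=[-22.700,-5.500,3.100] max=[14.300,32.600,36.100] diag=62.527


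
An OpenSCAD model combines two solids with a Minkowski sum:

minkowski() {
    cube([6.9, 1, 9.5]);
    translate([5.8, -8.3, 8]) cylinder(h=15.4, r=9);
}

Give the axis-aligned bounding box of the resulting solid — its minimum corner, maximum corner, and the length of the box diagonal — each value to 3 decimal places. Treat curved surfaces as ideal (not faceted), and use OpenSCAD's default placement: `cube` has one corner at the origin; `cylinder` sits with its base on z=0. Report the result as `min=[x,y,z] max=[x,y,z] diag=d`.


A = translate([5.8, -8.3, 8]) cylinder(h=15.4, r=9) → bbox [-3.2,-17.3,8] .. [14.8,0.7,23.4]
B = cube([6.9, 1, 9.5]) → bbox [0,0,0] .. [6.9,1,9.5]
lo = A.lo+B.lo = [-3.2+0, -17.3+0, 8+0] = [-3.200,-17.300,8.000]
hi = A.hi+B.hi = [14.8+6.9, 0.7+1, 23.4+9.5] = [21.700,1.700,32.900]
diag = √(24.9²+19²+24.9²) = √1601.02 = 40.013

min=[-3.200,-17.300,8.000] max=[21.700,1.700,32.900] diag=40.013


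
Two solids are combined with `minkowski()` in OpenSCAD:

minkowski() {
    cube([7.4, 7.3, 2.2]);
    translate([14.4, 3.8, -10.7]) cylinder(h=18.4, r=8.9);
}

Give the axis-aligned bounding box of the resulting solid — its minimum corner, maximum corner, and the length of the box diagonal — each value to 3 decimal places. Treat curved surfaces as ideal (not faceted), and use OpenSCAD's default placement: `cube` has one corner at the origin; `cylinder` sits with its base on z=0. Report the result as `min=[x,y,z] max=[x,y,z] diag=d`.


A = translate([14.4, 3.8, -10.7]) cylinder(h=18.4, r=8.9) → bbox [5.5,-5.1,-10.7] .. [23.3,12.7,7.7]
B = cube([7.4, 7.3, 2.2]) → bbox [0,0,0] .. [7.4,7.3,2.2]
lo = A.lo+B.lo = [5.5+0, -5.1+0, -10.7+0] = [5.500,-5.100,-10.700]
hi = A.hi+B.hi = [23.3+7.4, 12.7+7.3, 7.7+2.2] = [30.700,20.000,9.900]
diag = √(25.2²+25.1²+20.6²) = √1689.41 = 41.102

min=[5.500,-5.100,-10.700] max=[30.700,20.000,9.900] diag=41.102


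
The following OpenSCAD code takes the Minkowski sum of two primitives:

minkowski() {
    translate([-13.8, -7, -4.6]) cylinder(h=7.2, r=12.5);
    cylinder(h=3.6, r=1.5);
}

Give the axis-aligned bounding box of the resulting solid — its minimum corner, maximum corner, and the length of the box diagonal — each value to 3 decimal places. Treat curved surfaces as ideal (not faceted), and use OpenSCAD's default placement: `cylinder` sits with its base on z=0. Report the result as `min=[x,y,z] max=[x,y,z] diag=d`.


A = translate([-13.8, -7, -4.6]) cylinder(h=7.2, r=12.5) → bbox [-26.3,-19.5,-4.6] .. [-1.3,5.5,2.6]
B = cylinder(h=3.6, r=1.5) → bbox [-1.5,-1.5,0] .. [1.5,1.5,3.6]
lo = A.lo+B.lo = [-26.3-1.5, -19.5-1.5, -4.6+0] = [-27.800,-21.000,-4.600]
hi = A.hi+B.hi = [-1.3+1.5, 5.5+1.5, 2.6+3.6] = [0.200,7.000,6.200]
diag = √(28²+28²+10.8²) = √1684.64 = 41.044

min=[-27.800,-21.000,-4.600] max=[0.200,7.000,6.200] diag=41.044


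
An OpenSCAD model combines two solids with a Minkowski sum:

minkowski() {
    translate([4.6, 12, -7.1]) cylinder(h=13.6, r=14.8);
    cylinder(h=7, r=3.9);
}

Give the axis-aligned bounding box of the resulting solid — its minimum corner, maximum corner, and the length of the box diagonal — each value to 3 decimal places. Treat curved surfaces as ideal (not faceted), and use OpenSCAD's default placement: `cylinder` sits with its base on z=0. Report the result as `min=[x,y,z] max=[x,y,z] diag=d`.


min=[-14.100,-6.700,-7.100] max=[23.300,30.700,13.500] diag=56.762

A = translate([4.6, 12, -7.1]) cylinder(h=13.6, r=14.8) → bbox [-10.2,-2.8,-7.1] .. [19.4,26.8,6.5]
B = cylinder(h=7, r=3.9) → bbox [-3.9,-3.9,0] .. [3.9,3.9,7]
lo = A.lo+B.lo = [-10.2-3.9, -2.8-3.9, -7.1+0] = [-14.100,-6.700,-7.100]
hi = A.hi+B.hi = [19.4+3.9, 26.8+3.9, 6.5+7] = [23.300,30.700,13.500]
diag = √(37.4²+37.4²+20.6²) = √3221.88 = 56.762


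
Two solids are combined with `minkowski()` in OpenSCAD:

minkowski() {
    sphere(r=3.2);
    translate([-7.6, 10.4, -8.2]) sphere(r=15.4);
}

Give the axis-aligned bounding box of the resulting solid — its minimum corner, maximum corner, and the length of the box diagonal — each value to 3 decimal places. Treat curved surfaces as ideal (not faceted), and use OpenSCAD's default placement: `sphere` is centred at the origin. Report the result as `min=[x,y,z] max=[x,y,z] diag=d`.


A = translate([-7.6, 10.4, -8.2]) sphere(r=15.4) → bbox [-23,-5,-23.6] .. [7.8,25.8,7.2]
B = sphere(r=3.2) → bbox [-3.2,-3.2,-3.2] .. [3.2,3.2,3.2]
lo = A.lo+B.lo = [-23-3.2, -5-3.2, -23.6-3.2] = [-26.200,-8.200,-26.800]
hi = A.hi+B.hi = [7.8+3.2, 25.8+3.2, 7.2+3.2] = [11.000,29.000,10.400]
diag = √(37.2²+37.2²+37.2²) = √4151.52 = 64.432

min=[-26.200,-8.200,-26.800] max=[11.000,29.000,10.400] diag=64.432


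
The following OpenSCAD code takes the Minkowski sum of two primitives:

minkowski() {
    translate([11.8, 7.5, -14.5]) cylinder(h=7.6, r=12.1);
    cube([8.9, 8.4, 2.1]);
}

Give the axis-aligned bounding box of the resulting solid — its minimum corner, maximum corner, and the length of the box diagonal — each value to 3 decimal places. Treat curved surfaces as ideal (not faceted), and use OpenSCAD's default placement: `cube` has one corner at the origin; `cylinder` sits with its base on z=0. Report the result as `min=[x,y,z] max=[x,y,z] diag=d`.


min=[-0.300,-4.600,-14.500] max=[32.800,28.000,-4.800] diag=47.460

A = translate([11.8, 7.5, -14.5]) cylinder(h=7.6, r=12.1) → bbox [-0.3,-4.6,-14.5] .. [23.9,19.6,-6.9]
B = cube([8.9, 8.4, 2.1]) → bbox [0,0,0] .. [8.9,8.4,2.1]
lo = A.lo+B.lo = [-0.3+0, -4.6+0, -14.5+0] = [-0.300,-4.600,-14.500]
hi = A.hi+B.hi = [23.9+8.9, 19.6+8.4, -6.9+2.1] = [32.800,28.000,-4.800]
diag = √(33.1²+32.6²+9.7²) = √2252.46 = 47.460


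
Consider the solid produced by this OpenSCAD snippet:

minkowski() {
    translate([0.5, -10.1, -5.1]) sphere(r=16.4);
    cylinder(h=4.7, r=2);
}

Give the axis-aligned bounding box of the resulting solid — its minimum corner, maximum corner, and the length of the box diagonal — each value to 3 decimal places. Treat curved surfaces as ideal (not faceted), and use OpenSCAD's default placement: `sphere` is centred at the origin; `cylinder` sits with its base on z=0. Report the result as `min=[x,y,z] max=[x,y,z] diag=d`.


A = translate([0.5, -10.1, -5.1]) sphere(r=16.4) → bbox [-15.9,-26.5,-21.5] .. [16.9,6.3,11.3]
B = cylinder(h=4.7, r=2) → bbox [-2,-2,0] .. [2,2,4.7]
lo = A.lo+B.lo = [-15.9-2, -26.5-2, -21.5+0] = [-17.900,-28.500,-21.500]
hi = A.hi+B.hi = [16.9+2, 6.3+2, 11.3+4.7] = [18.900,8.300,16.000]
diag = √(36.8²+36.8²+37.5²) = √4114.73 = 64.146

min=[-17.900,-28.500,-21.500] max=[18.900,8.300,16.000] diag=64.146


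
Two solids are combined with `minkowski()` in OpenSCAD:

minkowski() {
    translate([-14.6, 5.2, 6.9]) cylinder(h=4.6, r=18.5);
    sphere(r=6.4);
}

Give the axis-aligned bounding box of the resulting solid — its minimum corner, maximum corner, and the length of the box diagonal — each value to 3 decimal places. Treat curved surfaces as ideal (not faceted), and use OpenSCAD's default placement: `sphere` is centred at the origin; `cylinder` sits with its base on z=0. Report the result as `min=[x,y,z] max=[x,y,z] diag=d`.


min=[-39.500,-19.700,0.500] max=[10.300,30.100,17.900] diag=72.545

A = translate([-14.6, 5.2, 6.9]) cylinder(h=4.6, r=18.5) → bbox [-33.1,-13.3,6.9] .. [3.9,23.7,11.5]
B = sphere(r=6.4) → bbox [-6.4,-6.4,-6.4] .. [6.4,6.4,6.4]
lo = A.lo+B.lo = [-33.1-6.4, -13.3-6.4, 6.9-6.4] = [-39.500,-19.700,0.500]
hi = A.hi+B.hi = [3.9+6.4, 23.7+6.4, 11.5+6.4] = [10.300,30.100,17.900]
diag = √(49.8²+49.8²+17.4²) = √5262.84 = 72.545


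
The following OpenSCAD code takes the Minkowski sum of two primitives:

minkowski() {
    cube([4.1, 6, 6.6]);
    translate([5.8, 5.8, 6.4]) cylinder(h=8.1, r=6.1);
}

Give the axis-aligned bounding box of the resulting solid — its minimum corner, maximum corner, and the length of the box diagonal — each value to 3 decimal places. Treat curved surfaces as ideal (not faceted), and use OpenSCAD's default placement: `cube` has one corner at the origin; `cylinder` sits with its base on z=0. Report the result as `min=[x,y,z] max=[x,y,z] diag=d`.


min=[-0.300,-0.300,6.400] max=[16.000,17.900,21.100] diag=28.514

A = translate([5.8, 5.8, 6.4]) cylinder(h=8.1, r=6.1) → bbox [-0.3,-0.3,6.4] .. [11.9,11.9,14.5]
B = cube([4.1, 6, 6.6]) → bbox [0,0,0] .. [4.1,6,6.6]
lo = A.lo+B.lo = [-0.3+0, -0.3+0, 6.4+0] = [-0.300,-0.300,6.400]
hi = A.hi+B.hi = [11.9+4.1, 11.9+6, 14.5+6.6] = [16.000,17.900,21.100]
diag = √(16.3²+18.2²+14.7²) = √813.02 = 28.514


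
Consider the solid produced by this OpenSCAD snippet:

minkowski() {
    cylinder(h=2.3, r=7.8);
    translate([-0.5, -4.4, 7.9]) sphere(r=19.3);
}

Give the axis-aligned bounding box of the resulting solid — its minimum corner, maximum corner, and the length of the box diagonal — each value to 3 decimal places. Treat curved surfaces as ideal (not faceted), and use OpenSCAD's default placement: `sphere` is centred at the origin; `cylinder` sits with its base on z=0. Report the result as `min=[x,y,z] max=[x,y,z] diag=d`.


min=[-27.600,-31.500,-11.400] max=[26.600,22.700,29.500] diag=86.880

A = translate([-0.5, -4.4, 7.9]) sphere(r=19.3) → bbox [-19.8,-23.7,-11.4] .. [18.8,14.9,27.2]
B = cylinder(h=2.3, r=7.8) → bbox [-7.8,-7.8,0] .. [7.8,7.8,2.3]
lo = A.lo+B.lo = [-19.8-7.8, -23.7-7.8, -11.4+0] = [-27.600,-31.500,-11.400]
hi = A.hi+B.hi = [18.8+7.8, 14.9+7.8, 27.2+2.3] = [26.600,22.700,29.500]
diag = √(54.2²+54.2²+40.9²) = √7548.09 = 86.880


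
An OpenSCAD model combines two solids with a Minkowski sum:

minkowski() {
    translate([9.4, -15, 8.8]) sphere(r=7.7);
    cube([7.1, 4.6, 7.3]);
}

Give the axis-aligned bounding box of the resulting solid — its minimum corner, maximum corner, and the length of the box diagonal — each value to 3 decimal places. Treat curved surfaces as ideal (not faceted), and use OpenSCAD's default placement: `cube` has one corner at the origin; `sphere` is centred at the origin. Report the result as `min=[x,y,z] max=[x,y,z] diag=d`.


A = translate([9.4, -15, 8.8]) sphere(r=7.7) → bbox [1.7,-22.7,1.1] .. [17.1,-7.3,16.5]
B = cube([7.1, 4.6, 7.3]) → bbox [0,0,0] .. [7.1,4.6,7.3]
lo = A.lo+B.lo = [1.7+0, -22.7+0, 1.1+0] = [1.700,-22.700,1.100]
hi = A.hi+B.hi = [17.1+7.1, -7.3+4.6, 16.5+7.3] = [24.200,-2.700,23.800]
diag = √(22.5²+20²+22.7²) = √1421.54 = 37.703

min=[1.700,-22.700,1.100] max=[24.200,-2.700,23.800] diag=37.703


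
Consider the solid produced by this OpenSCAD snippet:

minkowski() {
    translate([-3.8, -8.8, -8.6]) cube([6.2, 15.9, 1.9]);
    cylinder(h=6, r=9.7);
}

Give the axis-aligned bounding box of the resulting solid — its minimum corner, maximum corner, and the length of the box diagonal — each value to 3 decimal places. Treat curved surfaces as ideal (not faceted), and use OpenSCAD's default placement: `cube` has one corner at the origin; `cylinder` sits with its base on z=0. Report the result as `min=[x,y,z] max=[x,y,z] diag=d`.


A = translate([-3.8, -8.8, -8.6]) cube([6.2, 15.9, 1.9]) → bbox [-3.8,-8.8,-8.6] .. [2.4,7.1,-6.7]
B = cylinder(h=6, r=9.7) → bbox [-9.7,-9.7,0] .. [9.7,9.7,6]
lo = A.lo+B.lo = [-3.8-9.7, -8.8-9.7, -8.6+0] = [-13.500,-18.500,-8.600]
hi = A.hi+B.hi = [2.4+9.7, 7.1+9.7, -6.7+6] = [12.100,16.800,-0.700]
diag = √(25.6²+35.3²+7.9²) = √1963.86 = 44.315

min=[-13.500,-18.500,-8.600] max=[12.100,16.800,-0.700] diag=44.315


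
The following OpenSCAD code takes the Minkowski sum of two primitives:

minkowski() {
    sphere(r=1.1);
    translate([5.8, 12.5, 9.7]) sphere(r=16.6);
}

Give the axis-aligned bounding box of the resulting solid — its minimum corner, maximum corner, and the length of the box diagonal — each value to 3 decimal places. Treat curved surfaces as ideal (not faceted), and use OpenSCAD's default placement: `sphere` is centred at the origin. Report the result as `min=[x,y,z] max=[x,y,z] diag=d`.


A = translate([5.8, 12.5, 9.7]) sphere(r=16.6) → bbox [-10.8,-4.1,-6.9] .. [22.4,29.1,26.3]
B = sphere(r=1.1) → bbox [-1.1,-1.1,-1.1] .. [1.1,1.1,1.1]
lo = A.lo+B.lo = [-10.8-1.1, -4.1-1.1, -6.9-1.1] = [-11.900,-5.200,-8.000]
hi = A.hi+B.hi = [22.4+1.1, 29.1+1.1, 26.3+1.1] = [23.500,30.200,27.400]
diag = √(35.4²+35.4²+35.4²) = √3759.48 = 61.315

min=[-11.900,-5.200,-8.000] max=[23.500,30.200,27.400] diag=61.315


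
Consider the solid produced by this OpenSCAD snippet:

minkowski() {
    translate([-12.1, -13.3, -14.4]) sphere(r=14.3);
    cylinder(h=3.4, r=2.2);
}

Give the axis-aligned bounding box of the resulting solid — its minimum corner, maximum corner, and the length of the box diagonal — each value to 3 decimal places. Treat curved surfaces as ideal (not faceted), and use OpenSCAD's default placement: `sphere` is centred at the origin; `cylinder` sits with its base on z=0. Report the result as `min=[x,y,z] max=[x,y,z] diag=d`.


min=[-28.600,-29.800,-28.700] max=[4.400,3.200,3.300] diag=56.586

A = translate([-12.1, -13.3, -14.4]) sphere(r=14.3) → bbox [-26.4,-27.6,-28.7] .. [2.2,1,-0.1]
B = cylinder(h=3.4, r=2.2) → bbox [-2.2,-2.2,0] .. [2.2,2.2,3.4]
lo = A.lo+B.lo = [-26.4-2.2, -27.6-2.2, -28.7+0] = [-28.600,-29.800,-28.700]
hi = A.hi+B.hi = [2.2+2.2, 1+2.2, -0.1+3.4] = [4.400,3.200,3.300]
diag = √(33²+33²+32²) = √3202 = 56.586


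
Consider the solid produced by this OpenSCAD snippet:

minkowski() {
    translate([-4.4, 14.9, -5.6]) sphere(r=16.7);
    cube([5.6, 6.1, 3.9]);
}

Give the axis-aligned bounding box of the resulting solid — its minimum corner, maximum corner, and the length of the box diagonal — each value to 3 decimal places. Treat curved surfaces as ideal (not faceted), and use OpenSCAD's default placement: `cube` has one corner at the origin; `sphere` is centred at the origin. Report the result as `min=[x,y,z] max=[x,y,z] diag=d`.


min=[-21.100,-1.800,-22.300] max=[17.900,37.700,15.000] diag=66.877

A = translate([-4.4, 14.9, -5.6]) sphere(r=16.7) → bbox [-21.1,-1.8,-22.3] .. [12.3,31.6,11.1]
B = cube([5.6, 6.1, 3.9]) → bbox [0,0,0] .. [5.6,6.1,3.9]
lo = A.lo+B.lo = [-21.1+0, -1.8+0, -22.3+0] = [-21.100,-1.800,-22.300]
hi = A.hi+B.hi = [12.3+5.6, 31.6+6.1, 11.1+3.9] = [17.900,37.700,15.000]
diag = √(39²+39.5²+37.3²) = √4472.54 = 66.877


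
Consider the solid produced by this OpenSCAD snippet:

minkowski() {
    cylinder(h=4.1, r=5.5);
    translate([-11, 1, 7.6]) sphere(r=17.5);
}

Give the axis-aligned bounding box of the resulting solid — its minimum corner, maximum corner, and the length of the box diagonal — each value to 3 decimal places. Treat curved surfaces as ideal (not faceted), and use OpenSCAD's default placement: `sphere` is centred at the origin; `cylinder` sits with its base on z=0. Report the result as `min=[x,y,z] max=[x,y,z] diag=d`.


min=[-34.000,-22.000,-9.900] max=[12.000,24.000,29.200] diag=75.900

A = translate([-11, 1, 7.6]) sphere(r=17.5) → bbox [-28.5,-16.5,-9.9] .. [6.5,18.5,25.1]
B = cylinder(h=4.1, r=5.5) → bbox [-5.5,-5.5,0] .. [5.5,5.5,4.1]
lo = A.lo+B.lo = [-28.5-5.5, -16.5-5.5, -9.9+0] = [-34.000,-22.000,-9.900]
hi = A.hi+B.hi = [6.5+5.5, 18.5+5.5, 25.1+4.1] = [12.000,24.000,29.200]
diag = √(46²+46²+39.1²) = √5760.81 = 75.900


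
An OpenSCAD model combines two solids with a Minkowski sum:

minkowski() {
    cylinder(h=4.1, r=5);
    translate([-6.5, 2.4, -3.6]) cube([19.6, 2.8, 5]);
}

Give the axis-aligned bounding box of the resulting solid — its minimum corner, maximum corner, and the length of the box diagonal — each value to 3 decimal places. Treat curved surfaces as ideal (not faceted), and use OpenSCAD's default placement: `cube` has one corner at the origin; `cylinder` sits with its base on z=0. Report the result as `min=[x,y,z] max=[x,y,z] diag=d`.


A = translate([-6.5, 2.4, -3.6]) cube([19.6, 2.8, 5]) → bbox [-6.5,2.4,-3.6] .. [13.1,5.2,1.4]
B = cylinder(h=4.1, r=5) → bbox [-5,-5,0] .. [5,5,4.1]
lo = A.lo+B.lo = [-6.5-5, 2.4-5, -3.6+0] = [-11.500,-2.600,-3.600]
hi = A.hi+B.hi = [13.1+5, 5.2+5, 1.4+4.1] = [18.100,10.200,5.500]
diag = √(29.6²+12.8²+9.1²) = √1122.81 = 33.508

min=[-11.500,-2.600,-3.600] max=[18.100,10.200,5.500] diag=33.508


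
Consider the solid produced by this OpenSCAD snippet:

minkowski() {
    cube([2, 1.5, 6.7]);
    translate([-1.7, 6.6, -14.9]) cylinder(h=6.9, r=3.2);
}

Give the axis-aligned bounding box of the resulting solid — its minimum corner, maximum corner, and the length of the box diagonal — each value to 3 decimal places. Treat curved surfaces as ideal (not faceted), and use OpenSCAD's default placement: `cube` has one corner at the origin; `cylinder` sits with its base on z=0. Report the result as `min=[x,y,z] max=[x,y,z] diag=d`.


A = translate([-1.7, 6.6, -14.9]) cylinder(h=6.9, r=3.2) → bbox [-4.9,3.4,-14.9] .. [1.5,9.8,-8]
B = cube([2, 1.5, 6.7]) → bbox [0,0,0] .. [2,1.5,6.7]
lo = A.lo+B.lo = [-4.9+0, 3.4+0, -14.9+0] = [-4.900,3.400,-14.900]
hi = A.hi+B.hi = [1.5+2, 9.8+1.5, -8+6.7] = [3.500,11.300,-1.300]
diag = √(8.4²+7.9²+13.6²) = √317.93 = 17.831

min=[-4.900,3.400,-14.900] max=[3.500,11.300,-1.300] diag=17.831


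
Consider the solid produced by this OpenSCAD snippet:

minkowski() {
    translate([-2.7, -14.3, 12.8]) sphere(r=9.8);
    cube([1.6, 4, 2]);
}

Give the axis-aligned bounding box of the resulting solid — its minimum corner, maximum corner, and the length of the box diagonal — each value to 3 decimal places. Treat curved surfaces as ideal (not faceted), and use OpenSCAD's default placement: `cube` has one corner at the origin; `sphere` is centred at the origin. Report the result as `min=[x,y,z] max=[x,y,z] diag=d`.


min=[-12.500,-24.100,3.000] max=[8.700,-0.500,24.600] diag=38.379

A = translate([-2.7, -14.3, 12.8]) sphere(r=9.8) → bbox [-12.5,-24.1,3] .. [7.1,-4.5,22.6]
B = cube([1.6, 4, 2]) → bbox [0,0,0] .. [1.6,4,2]
lo = A.lo+B.lo = [-12.5+0, -24.1+0, 3+0] = [-12.500,-24.100,3.000]
hi = A.hi+B.hi = [7.1+1.6, -4.5+4, 22.6+2] = [8.700,-0.500,24.600]
diag = √(21.2²+23.6²+21.6²) = √1472.96 = 38.379


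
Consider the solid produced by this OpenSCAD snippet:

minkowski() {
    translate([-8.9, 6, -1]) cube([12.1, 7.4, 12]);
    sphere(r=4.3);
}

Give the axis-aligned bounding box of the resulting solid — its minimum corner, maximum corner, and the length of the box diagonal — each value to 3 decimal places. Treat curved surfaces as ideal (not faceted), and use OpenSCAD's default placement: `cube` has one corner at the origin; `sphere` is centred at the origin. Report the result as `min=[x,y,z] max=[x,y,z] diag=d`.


A = translate([-8.9, 6, -1]) cube([12.1, 7.4, 12]) → bbox [-8.9,6,-1] .. [3.2,13.4,11]
B = sphere(r=4.3) → bbox [-4.3,-4.3,-4.3] .. [4.3,4.3,4.3]
lo = A.lo+B.lo = [-8.9-4.3, 6-4.3, -1-4.3] = [-13.200,1.700,-5.300]
hi = A.hi+B.hi = [3.2+4.3, 13.4+4.3, 11+4.3] = [7.500,17.700,15.300]
diag = √(20.7²+16²+20.6²) = √1108.85 = 33.299

min=[-13.200,1.700,-5.300] max=[7.500,17.700,15.300] diag=33.299


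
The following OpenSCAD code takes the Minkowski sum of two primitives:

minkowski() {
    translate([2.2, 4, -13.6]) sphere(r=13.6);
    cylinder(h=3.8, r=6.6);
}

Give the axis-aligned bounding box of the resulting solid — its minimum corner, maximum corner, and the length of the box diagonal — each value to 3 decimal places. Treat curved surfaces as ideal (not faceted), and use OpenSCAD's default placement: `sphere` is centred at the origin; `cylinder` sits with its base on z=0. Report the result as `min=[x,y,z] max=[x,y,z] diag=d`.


A = translate([2.2, 4, -13.6]) sphere(r=13.6) → bbox [-11.4,-9.6,-27.2] .. [15.8,17.6,0]
B = cylinder(h=3.8, r=6.6) → bbox [-6.6,-6.6,0] .. [6.6,6.6,3.8]
lo = A.lo+B.lo = [-11.4-6.6, -9.6-6.6, -27.2+0] = [-18.000,-16.200,-27.200]
hi = A.hi+B.hi = [15.8+6.6, 17.6+6.6, 0+3.8] = [22.400,24.200,3.800]
diag = √(40.4²+40.4²+31²) = √4225.32 = 65.002

min=[-18.000,-16.200,-27.200] max=[22.400,24.200,3.800] diag=65.002


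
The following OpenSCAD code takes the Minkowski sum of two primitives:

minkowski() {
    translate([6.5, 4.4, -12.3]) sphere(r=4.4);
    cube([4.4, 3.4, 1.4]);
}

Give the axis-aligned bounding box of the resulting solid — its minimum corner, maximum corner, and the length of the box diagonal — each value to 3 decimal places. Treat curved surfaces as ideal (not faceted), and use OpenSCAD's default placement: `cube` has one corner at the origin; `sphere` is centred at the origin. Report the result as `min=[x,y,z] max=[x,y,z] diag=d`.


min=[2.100,0.000,-16.700] max=[15.300,12.200,-6.500] diag=20.667

A = translate([6.5, 4.4, -12.3]) sphere(r=4.4) → bbox [2.1,0,-16.7] .. [10.9,8.8,-7.9]
B = cube([4.4, 3.4, 1.4]) → bbox [0,0,0] .. [4.4,3.4,1.4]
lo = A.lo+B.lo = [2.1+0, 0+0, -16.7+0] = [2.100,0.000,-16.700]
hi = A.hi+B.hi = [10.9+4.4, 8.8+3.4, -7.9+1.4] = [15.300,12.200,-6.500]
diag = √(13.2²+12.2²+10.2²) = √427.12 = 20.667


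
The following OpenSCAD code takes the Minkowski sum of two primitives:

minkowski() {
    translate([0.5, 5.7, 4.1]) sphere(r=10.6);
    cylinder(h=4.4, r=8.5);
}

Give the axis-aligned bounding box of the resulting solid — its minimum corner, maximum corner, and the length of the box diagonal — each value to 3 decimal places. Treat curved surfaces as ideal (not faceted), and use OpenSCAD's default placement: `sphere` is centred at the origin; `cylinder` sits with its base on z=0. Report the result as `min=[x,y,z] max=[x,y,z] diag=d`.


A = translate([0.5, 5.7, 4.1]) sphere(r=10.6) → bbox [-10.1,-4.9,-6.5] .. [11.1,16.3,14.7]
B = cylinder(h=4.4, r=8.5) → bbox [-8.5,-8.5,0] .. [8.5,8.5,4.4]
lo = A.lo+B.lo = [-10.1-8.5, -4.9-8.5, -6.5+0] = [-18.600,-13.400,-6.500]
hi = A.hi+B.hi = [11.1+8.5, 16.3+8.5, 14.7+4.4] = [19.600,24.800,19.100]
diag = √(38.2²+38.2²+25.6²) = √3573.84 = 59.782

min=[-18.600,-13.400,-6.500] max=[19.600,24.800,19.100] diag=59.782


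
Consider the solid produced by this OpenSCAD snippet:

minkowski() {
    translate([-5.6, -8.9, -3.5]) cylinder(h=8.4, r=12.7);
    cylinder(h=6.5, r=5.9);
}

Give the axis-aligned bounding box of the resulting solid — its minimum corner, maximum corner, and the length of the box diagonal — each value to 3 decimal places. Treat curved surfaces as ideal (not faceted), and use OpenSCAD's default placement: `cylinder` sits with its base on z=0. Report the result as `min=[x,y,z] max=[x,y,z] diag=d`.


A = translate([-5.6, -8.9, -3.5]) cylinder(h=8.4, r=12.7) → bbox [-18.3,-21.6,-3.5] .. [7.1,3.8,4.9]
B = cylinder(h=6.5, r=5.9) → bbox [-5.9,-5.9,0] .. [5.9,5.9,6.5]
lo = A.lo+B.lo = [-18.3-5.9, -21.6-5.9, -3.5+0] = [-24.200,-27.500,-3.500]
hi = A.hi+B.hi = [7.1+5.9, 3.8+5.9, 4.9+6.5] = [13.000,9.700,11.400]
diag = √(37.2²+37.2²+14.9²) = √2989.69 = 54.678

min=[-24.200,-27.500,-3.500] max=[13.000,9.700,11.400] diag=54.678


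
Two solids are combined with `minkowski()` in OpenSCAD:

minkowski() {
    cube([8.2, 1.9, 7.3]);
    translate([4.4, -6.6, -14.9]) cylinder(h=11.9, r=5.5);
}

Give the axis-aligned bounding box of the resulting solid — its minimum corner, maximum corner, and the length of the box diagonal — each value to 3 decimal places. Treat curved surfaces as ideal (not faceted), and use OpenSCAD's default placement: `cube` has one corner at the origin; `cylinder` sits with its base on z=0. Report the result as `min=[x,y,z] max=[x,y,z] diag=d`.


min=[-1.100,-12.100,-14.900] max=[18.100,0.800,4.300] diag=30.061

A = translate([4.4, -6.6, -14.9]) cylinder(h=11.9, r=5.5) → bbox [-1.1,-12.1,-14.9] .. [9.9,-1.1,-3]
B = cube([8.2, 1.9, 7.3]) → bbox [0,0,0] .. [8.2,1.9,7.3]
lo = A.lo+B.lo = [-1.1+0, -12.1+0, -14.9+0] = [-1.100,-12.100,-14.900]
hi = A.hi+B.hi = [9.9+8.2, -1.1+1.9, -3+7.3] = [18.100,0.800,4.300]
diag = √(19.2²+12.9²+19.2²) = √903.69 = 30.061


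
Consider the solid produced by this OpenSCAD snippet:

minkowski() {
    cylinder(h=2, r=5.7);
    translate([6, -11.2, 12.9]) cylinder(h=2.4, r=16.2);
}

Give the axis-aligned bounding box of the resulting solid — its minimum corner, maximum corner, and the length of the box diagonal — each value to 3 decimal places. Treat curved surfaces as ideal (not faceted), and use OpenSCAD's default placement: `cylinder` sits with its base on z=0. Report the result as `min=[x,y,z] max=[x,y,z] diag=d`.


min=[-15.900,-33.100,12.900] max=[27.900,10.700,17.300] diag=62.099

A = translate([6, -11.2, 12.9]) cylinder(h=2.4, r=16.2) → bbox [-10.2,-27.4,12.9] .. [22.2,5,15.3]
B = cylinder(h=2, r=5.7) → bbox [-5.7,-5.7,0] .. [5.7,5.7,2]
lo = A.lo+B.lo = [-10.2-5.7, -27.4-5.7, 12.9+0] = [-15.900,-33.100,12.900]
hi = A.hi+B.hi = [22.2+5.7, 5+5.7, 15.3+2] = [27.900,10.700,17.300]
diag = √(43.8²+43.8²+4.4²) = √3856.24 = 62.099


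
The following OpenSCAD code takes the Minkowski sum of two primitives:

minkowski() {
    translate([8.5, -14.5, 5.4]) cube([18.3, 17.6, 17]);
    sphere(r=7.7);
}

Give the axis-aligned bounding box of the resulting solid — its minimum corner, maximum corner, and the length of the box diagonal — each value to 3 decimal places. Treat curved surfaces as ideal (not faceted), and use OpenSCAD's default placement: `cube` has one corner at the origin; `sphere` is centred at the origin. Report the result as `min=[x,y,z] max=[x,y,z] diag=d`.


min=[0.800,-22.200,-2.300] max=[34.500,10.800,30.100] diag=57.223

A = translate([8.5, -14.5, 5.4]) cube([18.3, 17.6, 17]) → bbox [8.5,-14.5,5.4] .. [26.8,3.1,22.4]
B = sphere(r=7.7) → bbox [-7.7,-7.7,-7.7] .. [7.7,7.7,7.7]
lo = A.lo+B.lo = [8.5-7.7, -14.5-7.7, 5.4-7.7] = [0.800,-22.200,-2.300]
hi = A.hi+B.hi = [26.8+7.7, 3.1+7.7, 22.4+7.7] = [34.500,10.800,30.100]
diag = √(33.7²+33²+32.4²) = √3274.45 = 57.223


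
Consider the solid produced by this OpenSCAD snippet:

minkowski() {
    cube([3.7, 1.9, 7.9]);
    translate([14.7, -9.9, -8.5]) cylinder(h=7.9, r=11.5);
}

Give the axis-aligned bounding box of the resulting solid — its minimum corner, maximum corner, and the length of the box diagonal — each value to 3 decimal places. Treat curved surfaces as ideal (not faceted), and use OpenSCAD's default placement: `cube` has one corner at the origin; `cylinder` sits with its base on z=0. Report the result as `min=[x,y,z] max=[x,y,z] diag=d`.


A = translate([14.7, -9.9, -8.5]) cylinder(h=7.9, r=11.5) → bbox [3.2,-21.4,-8.5] .. [26.2,1.6,-0.6]
B = cube([3.7, 1.9, 7.9]) → bbox [0,0,0] .. [3.7,1.9,7.9]
lo = A.lo+B.lo = [3.2+0, -21.4+0, -8.5+0] = [3.200,-21.400,-8.500]
hi = A.hi+B.hi = [26.2+3.7, 1.6+1.9, -0.6+7.9] = [29.900,3.500,7.300]
diag = √(26.7²+24.9²+15.8²) = √1582.54 = 39.781

min=[3.200,-21.400,-8.500] max=[29.900,3.500,7.300] diag=39.781


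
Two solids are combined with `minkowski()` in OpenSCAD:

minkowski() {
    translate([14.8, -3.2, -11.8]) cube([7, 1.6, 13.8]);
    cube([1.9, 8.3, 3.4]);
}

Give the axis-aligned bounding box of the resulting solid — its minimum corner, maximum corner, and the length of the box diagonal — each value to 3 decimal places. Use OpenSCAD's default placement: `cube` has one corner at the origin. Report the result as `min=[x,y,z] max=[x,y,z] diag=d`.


min=[14.800,-3.200,-11.800] max=[23.700,6.700,5.400] diag=21.750

A = translate([14.8, -3.2, -11.8]) cube([7, 1.6, 13.8]) → bbox [14.8,-3.2,-11.8] .. [21.8,-1.6,2]
B = cube([1.9, 8.3, 3.4]) → bbox [0,0,0] .. [1.9,8.3,3.4]
lo = A.lo+B.lo = [14.8+0, -3.2+0, -11.8+0] = [14.800,-3.200,-11.800]
hi = A.hi+B.hi = [21.8+1.9, -1.6+8.3, 2+3.4] = [23.700,6.700,5.400]
diag = √(8.9²+9.9²+17.2²) = √473.06 = 21.750


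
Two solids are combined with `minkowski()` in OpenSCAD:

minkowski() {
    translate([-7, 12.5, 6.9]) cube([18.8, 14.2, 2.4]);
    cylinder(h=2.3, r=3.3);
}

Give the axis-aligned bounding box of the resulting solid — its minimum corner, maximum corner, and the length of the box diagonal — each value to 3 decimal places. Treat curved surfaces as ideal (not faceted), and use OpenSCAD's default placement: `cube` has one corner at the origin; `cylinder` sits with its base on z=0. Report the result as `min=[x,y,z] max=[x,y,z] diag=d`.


A = translate([-7, 12.5, 6.9]) cube([18.8, 14.2, 2.4]) → bbox [-7,12.5,6.9] .. [11.8,26.7,9.3]
B = cylinder(h=2.3, r=3.3) → bbox [-3.3,-3.3,0] .. [3.3,3.3,2.3]
lo = A.lo+B.lo = [-7-3.3, 12.5-3.3, 6.9+0] = [-10.300,9.200,6.900]
hi = A.hi+B.hi = [11.8+3.3, 26.7+3.3, 9.3+2.3] = [15.100,30.000,11.600]
diag = √(25.4²+20.8²+4.7²) = √1099.89 = 33.165

min=[-10.300,9.200,6.900] max=[15.100,30.000,11.600] diag=33.165


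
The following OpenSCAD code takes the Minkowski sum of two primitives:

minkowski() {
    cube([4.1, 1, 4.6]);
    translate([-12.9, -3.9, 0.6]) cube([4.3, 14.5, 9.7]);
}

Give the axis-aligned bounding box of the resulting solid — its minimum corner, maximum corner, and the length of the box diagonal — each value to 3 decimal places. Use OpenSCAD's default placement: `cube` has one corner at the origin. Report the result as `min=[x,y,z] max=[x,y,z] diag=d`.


A = translate([-12.9, -3.9, 0.6]) cube([4.3, 14.5, 9.7]) → bbox [-12.9,-3.9,0.6] .. [-8.6,10.6,10.3]
B = cube([4.1, 1, 4.6]) → bbox [0,0,0] .. [4.1,1,4.6]
lo = A.lo+B.lo = [-12.9+0, -3.9+0, 0.6+0] = [-12.900,-3.900,0.600]
hi = A.hi+B.hi = [-8.6+4.1, 10.6+1, 10.3+4.6] = [-4.500,11.600,14.900]
diag = √(8.4²+15.5²+14.3²) = √515.3 = 22.700

min=[-12.900,-3.900,0.600] max=[-4.500,11.600,14.900] diag=22.700


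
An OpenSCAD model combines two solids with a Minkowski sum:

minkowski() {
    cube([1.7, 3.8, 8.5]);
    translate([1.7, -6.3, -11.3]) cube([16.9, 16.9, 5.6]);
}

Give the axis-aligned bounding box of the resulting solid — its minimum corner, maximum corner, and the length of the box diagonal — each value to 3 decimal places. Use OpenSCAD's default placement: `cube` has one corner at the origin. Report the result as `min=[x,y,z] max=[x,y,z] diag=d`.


min=[1.700,-6.300,-11.300] max=[20.300,14.400,2.800] diag=31.197

A = translate([1.7, -6.3, -11.3]) cube([16.9, 16.9, 5.6]) → bbox [1.7,-6.3,-11.3] .. [18.6,10.6,-5.7]
B = cube([1.7, 3.8, 8.5]) → bbox [0,0,0] .. [1.7,3.8,8.5]
lo = A.lo+B.lo = [1.7+0, -6.3+0, -11.3+0] = [1.700,-6.300,-11.300]
hi = A.hi+B.hi = [18.6+1.7, 10.6+3.8, -5.7+8.5] = [20.300,14.400,2.800]
diag = √(18.6²+20.7²+14.1²) = √973.26 = 31.197
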